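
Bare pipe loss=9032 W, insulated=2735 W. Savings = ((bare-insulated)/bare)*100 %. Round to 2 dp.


Savings = ((9032-2735)/9032)*100 = 69.72 %

69.72 %


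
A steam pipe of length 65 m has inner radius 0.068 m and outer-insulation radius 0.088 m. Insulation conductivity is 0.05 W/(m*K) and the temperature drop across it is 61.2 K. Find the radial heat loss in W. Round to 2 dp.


Q = 2*pi*0.05*65*61.2/ln(0.088/0.068) = 4847.11 W

4847.11 W


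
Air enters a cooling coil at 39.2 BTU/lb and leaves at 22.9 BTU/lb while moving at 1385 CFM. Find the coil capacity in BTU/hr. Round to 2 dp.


Q = 4.5 * 1385 * (39.2 - 22.9) = 101589.75 BTU/hr

101589.75 BTU/hr


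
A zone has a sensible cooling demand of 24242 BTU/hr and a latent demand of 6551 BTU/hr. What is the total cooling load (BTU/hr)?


Qt = 24242 + 6551 = 30793 BTU/hr

30793 BTU/hr


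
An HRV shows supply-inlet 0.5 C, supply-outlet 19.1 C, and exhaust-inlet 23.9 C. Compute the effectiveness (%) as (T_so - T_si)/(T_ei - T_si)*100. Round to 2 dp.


eff = (19.1-0.5)/(23.9-0.5)*100 = 79.49 %

79.49 %


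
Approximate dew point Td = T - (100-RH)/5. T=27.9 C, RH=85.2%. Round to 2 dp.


Td = 27.9 - (100-85.2)/5 = 24.94 C

24.94 C


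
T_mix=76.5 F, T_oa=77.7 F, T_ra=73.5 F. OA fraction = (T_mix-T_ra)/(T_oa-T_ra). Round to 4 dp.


frac = (76.5 - 73.5) / (77.7 - 73.5) = 0.7143

0.7143


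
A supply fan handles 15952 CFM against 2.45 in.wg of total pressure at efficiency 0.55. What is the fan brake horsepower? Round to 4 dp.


BHP = 15952 * 2.45 / (6356 * 0.55) = 11.1798 hp

11.1798 hp


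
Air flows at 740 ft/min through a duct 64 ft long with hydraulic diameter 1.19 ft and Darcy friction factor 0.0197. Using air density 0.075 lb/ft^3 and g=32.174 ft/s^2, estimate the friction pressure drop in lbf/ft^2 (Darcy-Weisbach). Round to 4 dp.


v_fps = 740/60 = 12.3333 ft/s
dp = 0.0197*(64/1.19)*0.075*12.3333^2/(2*32.174) = 0.1878 lbf/ft^2

0.1878 lbf/ft^2


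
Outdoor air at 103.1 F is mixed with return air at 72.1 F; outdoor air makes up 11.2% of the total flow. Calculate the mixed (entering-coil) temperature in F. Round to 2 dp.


T_mix = 72.1 + (11.2/100)*(103.1-72.1) = 75.57 F

75.57 F


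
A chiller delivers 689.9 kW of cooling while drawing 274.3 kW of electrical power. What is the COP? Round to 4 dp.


COP = 689.9 / 274.3 = 2.5151

2.5151


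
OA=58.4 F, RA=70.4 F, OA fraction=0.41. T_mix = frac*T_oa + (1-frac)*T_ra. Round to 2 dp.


T_mix = 0.41*58.4 + 0.59*70.4 = 65.48 F

65.48 F


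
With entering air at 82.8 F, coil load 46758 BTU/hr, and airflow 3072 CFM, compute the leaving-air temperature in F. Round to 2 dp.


dT = 46758/(1.08*3072) = 14.0932
T_leave = 82.8 - 14.0932 = 68.71 F

68.71 F


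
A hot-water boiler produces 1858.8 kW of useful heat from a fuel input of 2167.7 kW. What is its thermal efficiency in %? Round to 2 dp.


eta = (1858.8/2167.7)*100 = 85.75 %

85.75 %


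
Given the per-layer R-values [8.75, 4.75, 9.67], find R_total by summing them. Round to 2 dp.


R_total = 8.75 + 4.75 + 9.67 = 23.17

23.17


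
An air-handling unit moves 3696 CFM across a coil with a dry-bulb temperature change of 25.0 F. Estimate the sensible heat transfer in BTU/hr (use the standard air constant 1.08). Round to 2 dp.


Q = 1.08 * 3696 * 25.0 = 99792.00 BTU/hr

99792.00 BTU/hr


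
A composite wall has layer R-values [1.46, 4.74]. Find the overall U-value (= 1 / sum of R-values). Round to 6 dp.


R_total = 1.46 + 4.74 = 6.20
U = 1/6.20 = 0.161290

0.161290


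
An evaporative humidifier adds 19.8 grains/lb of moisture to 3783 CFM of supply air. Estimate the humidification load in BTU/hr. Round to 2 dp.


Q = 0.68 * 3783 * 19.8 = 50934.31 BTU/hr

50934.31 BTU/hr


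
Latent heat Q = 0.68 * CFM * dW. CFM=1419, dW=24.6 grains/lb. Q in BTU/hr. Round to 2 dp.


Q = 0.68 * 1419 * 24.6 = 23737.03 BTU/hr

23737.03 BTU/hr


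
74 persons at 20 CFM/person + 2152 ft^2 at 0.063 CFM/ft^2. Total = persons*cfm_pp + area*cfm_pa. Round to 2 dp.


Total = 74*20 + 2152*0.063 = 1615.58 CFM

1615.58 CFM


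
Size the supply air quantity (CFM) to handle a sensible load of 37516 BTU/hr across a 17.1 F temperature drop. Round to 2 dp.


CFM = 37516 / (1.08 * 17.1) = 2031.41

2031.41 CFM


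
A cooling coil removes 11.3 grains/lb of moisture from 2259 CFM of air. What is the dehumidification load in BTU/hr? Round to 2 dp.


Q = 0.68 * 2259 * 11.3 = 17358.16 BTU/hr

17358.16 BTU/hr


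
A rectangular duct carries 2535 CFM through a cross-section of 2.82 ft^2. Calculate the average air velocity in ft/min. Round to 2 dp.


V = 2535 / 2.82 = 898.94 ft/min

898.94 ft/min


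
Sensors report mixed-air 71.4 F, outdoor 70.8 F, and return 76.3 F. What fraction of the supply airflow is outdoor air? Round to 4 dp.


frac = (71.4 - 76.3) / (70.8 - 76.3) = 0.8909

0.8909


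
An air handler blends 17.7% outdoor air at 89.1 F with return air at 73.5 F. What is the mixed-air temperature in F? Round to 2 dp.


T_mix = 73.5 + (17.7/100)*(89.1-73.5) = 76.26 F

76.26 F


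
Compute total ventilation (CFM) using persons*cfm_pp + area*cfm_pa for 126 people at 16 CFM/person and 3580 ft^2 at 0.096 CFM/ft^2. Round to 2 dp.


Total = 126*16 + 3580*0.096 = 2359.68 CFM

2359.68 CFM


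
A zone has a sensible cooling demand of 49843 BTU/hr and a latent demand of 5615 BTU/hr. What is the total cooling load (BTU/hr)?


Qt = 49843 + 5615 = 55458 BTU/hr

55458 BTU/hr


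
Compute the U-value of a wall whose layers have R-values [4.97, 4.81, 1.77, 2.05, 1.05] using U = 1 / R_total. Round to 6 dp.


R_total = 4.97 + 4.81 + 1.77 + 2.05 + 1.05 = 14.65
U = 1/14.65 = 0.068259

0.068259


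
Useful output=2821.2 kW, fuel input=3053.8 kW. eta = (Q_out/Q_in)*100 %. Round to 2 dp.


eta = (2821.2/3053.8)*100 = 92.38 %

92.38 %


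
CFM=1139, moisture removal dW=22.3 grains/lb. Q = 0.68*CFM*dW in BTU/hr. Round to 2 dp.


Q = 0.68 * 1139 * 22.3 = 17271.80 BTU/hr

17271.80 BTU/hr


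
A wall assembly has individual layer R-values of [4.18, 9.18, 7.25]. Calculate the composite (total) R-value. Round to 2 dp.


R_total = 4.18 + 9.18 + 7.25 = 20.61

20.61


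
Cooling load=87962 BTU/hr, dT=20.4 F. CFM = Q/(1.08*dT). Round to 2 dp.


CFM = 87962 / (1.08 * 20.4) = 3992.47

3992.47 CFM


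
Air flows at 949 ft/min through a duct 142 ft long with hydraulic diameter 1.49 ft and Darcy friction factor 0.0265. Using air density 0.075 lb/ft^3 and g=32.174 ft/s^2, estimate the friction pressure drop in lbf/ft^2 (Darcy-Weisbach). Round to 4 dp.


v_fps = 949/60 = 15.8167 ft/s
dp = 0.0265*(142/1.49)*0.075*15.8167^2/(2*32.174) = 0.7364 lbf/ft^2

0.7364 lbf/ft^2


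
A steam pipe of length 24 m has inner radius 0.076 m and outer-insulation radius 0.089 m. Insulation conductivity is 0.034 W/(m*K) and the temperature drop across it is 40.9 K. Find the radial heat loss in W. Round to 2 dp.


Q = 2*pi*0.034*24*40.9/ln(0.089/0.076) = 1328.01 W

1328.01 W


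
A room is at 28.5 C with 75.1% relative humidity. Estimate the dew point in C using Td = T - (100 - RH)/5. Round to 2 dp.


Td = 28.5 - (100-75.1)/5 = 23.52 C

23.52 C


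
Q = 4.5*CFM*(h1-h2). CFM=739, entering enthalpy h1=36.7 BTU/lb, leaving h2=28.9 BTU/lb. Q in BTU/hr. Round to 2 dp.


Q = 4.5 * 739 * (36.7 - 28.9) = 25938.90 BTU/hr

25938.90 BTU/hr


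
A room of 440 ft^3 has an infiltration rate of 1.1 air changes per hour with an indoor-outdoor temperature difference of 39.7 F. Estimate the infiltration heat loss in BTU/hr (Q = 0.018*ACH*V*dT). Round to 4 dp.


Q = 0.018 * 1.1 * 440 * 39.7 = 345.8664 BTU/hr

345.8664 BTU/hr


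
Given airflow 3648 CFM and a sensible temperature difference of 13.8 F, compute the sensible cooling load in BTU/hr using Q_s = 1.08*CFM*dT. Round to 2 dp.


Q = 1.08 * 3648 * 13.8 = 54369.79 BTU/hr

54369.79 BTU/hr


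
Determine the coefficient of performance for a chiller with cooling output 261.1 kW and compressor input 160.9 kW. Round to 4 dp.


COP = 261.1 / 160.9 = 1.6227

1.6227


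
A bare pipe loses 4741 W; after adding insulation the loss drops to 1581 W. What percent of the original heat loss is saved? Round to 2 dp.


Savings = ((4741-1581)/4741)*100 = 66.65 %

66.65 %


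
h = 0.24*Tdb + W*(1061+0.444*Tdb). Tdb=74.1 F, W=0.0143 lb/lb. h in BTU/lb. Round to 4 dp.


h = 0.24*74.1 + 0.0143*(1061+0.444*74.1) = 33.4268 BTU/lb

33.4268 BTU/lb


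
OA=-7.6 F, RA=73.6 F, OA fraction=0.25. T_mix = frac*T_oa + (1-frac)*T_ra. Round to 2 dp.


T_mix = 0.25*(-7.6) + 0.75*73.6 = 53.30 F

53.30 F


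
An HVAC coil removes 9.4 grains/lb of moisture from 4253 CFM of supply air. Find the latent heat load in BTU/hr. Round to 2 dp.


Q = 0.68 * 4253 * 9.4 = 27185.18 BTU/hr

27185.18 BTU/hr


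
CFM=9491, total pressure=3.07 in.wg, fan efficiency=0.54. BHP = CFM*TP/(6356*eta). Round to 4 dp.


BHP = 9491 * 3.07 / (6356 * 0.54) = 8.4893 hp

8.4893 hp


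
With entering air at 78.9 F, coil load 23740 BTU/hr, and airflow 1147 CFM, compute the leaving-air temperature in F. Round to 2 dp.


dT = 23740/(1.08*1147) = 19.1643
T_leave = 78.9 - 19.1643 = 59.74 F

59.74 F


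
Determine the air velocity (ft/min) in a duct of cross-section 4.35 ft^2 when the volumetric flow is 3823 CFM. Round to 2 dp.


V = 3823 / 4.35 = 878.85 ft/min

878.85 ft/min


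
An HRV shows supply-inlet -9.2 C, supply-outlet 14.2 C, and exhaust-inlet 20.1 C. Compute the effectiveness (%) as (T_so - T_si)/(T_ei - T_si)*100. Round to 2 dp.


eff = (14.2-(-9.2))/(20.1-(-9.2))*100 = 79.86 %

79.86 %


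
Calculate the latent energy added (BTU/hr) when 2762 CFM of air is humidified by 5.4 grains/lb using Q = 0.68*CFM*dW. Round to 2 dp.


Q = 0.68 * 2762 * 5.4 = 10142.06 BTU/hr

10142.06 BTU/hr


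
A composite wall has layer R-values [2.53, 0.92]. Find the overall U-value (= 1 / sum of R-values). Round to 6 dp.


R_total = 2.53 + 0.92 = 3.45
U = 1/3.45 = 0.289855

0.289855


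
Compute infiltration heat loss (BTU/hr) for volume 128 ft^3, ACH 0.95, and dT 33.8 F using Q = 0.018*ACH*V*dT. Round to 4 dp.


Q = 0.018 * 0.95 * 128 * 33.8 = 73.9814 BTU/hr

73.9814 BTU/hr


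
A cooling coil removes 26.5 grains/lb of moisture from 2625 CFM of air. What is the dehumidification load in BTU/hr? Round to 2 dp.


Q = 0.68 * 2625 * 26.5 = 47302.50 BTU/hr

47302.50 BTU/hr


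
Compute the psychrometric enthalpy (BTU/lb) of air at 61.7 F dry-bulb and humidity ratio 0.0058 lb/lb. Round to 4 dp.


h = 0.24*61.7 + 0.0058*(1061+0.444*61.7) = 21.1207 BTU/lb

21.1207 BTU/lb


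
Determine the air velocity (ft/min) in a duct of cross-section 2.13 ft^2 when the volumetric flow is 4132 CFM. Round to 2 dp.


V = 4132 / 2.13 = 1939.91 ft/min

1939.91 ft/min


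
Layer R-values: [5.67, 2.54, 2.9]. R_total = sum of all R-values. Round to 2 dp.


R_total = 5.67 + 2.54 + 2.9 = 11.11

11.11


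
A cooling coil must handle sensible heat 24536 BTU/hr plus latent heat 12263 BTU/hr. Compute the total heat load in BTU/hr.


Qt = 24536 + 12263 = 36799 BTU/hr

36799 BTU/hr


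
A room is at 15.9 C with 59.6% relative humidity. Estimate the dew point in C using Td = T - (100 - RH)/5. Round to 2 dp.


Td = 15.9 - (100-59.6)/5 = 7.82 C

7.82 C


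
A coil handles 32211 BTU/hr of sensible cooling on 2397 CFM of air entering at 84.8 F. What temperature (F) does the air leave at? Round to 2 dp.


dT = 32211/(1.08*2397) = 12.4426
T_leave = 84.8 - 12.4426 = 72.36 F

72.36 F


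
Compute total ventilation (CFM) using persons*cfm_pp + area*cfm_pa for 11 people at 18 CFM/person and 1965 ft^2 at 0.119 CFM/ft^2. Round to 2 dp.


Total = 11*18 + 1965*0.119 = 431.84 CFM

431.84 CFM


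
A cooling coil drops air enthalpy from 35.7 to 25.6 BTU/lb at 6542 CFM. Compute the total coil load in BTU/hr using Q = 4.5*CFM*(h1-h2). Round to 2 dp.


Q = 4.5 * 6542 * (35.7 - 25.6) = 297333.90 BTU/hr

297333.90 BTU/hr


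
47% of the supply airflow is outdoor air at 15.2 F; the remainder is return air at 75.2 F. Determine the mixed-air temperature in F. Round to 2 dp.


T_mix = 0.47*15.2 + 0.53*75.2 = 47.00 F

47.00 F


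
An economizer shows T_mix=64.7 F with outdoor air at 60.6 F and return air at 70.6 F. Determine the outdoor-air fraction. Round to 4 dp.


frac = (64.7 - 70.6) / (60.6 - 70.6) = 0.5900

0.5900


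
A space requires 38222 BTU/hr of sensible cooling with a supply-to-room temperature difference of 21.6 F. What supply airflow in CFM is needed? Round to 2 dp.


CFM = 38222 / (1.08 * 21.6) = 1638.46

1638.46 CFM


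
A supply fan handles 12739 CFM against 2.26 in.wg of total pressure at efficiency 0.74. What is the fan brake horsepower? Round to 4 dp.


BHP = 12739 * 2.26 / (6356 * 0.74) = 6.1211 hp

6.1211 hp


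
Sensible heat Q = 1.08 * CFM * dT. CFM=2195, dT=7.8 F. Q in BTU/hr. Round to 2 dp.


Q = 1.08 * 2195 * 7.8 = 18490.68 BTU/hr

18490.68 BTU/hr


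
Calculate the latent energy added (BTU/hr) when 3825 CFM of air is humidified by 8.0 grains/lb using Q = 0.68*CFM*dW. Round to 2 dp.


Q = 0.68 * 3825 * 8.0 = 20808.00 BTU/hr

20808.00 BTU/hr


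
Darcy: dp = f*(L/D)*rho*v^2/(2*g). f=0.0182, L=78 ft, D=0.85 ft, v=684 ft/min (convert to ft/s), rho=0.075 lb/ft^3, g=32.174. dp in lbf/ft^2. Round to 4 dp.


v_fps = 684/60 = 11.4 ft/s
dp = 0.0182*(78/0.85)*0.075*11.4^2/(2*32.174) = 0.2530 lbf/ft^2

0.2530 lbf/ft^2


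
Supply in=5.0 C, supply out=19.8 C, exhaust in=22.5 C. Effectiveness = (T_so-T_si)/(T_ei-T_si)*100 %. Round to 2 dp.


eff = (19.8-5.0)/(22.5-5.0)*100 = 84.57 %

84.57 %


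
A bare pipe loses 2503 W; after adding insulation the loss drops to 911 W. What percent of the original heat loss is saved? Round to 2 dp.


Savings = ((2503-911)/2503)*100 = 63.60 %

63.60 %


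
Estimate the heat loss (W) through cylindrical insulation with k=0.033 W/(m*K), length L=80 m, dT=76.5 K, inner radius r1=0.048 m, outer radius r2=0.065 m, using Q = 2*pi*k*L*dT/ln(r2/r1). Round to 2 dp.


Q = 2*pi*0.033*80*76.5/ln(0.065/0.048) = 4185.39 W

4185.39 W


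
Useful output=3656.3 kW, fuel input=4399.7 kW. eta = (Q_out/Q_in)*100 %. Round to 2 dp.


eta = (3656.3/4399.7)*100 = 83.10 %

83.10 %


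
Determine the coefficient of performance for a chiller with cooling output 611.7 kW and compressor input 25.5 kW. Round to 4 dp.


COP = 611.7 / 25.5 = 23.9882

23.9882


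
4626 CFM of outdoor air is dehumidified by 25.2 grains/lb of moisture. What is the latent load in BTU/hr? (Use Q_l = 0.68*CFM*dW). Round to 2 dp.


Q = 0.68 * 4626 * 25.2 = 79271.14 BTU/hr

79271.14 BTU/hr


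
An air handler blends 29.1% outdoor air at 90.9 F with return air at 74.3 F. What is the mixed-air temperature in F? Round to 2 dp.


T_mix = 74.3 + (29.1/100)*(90.9-74.3) = 79.13 F

79.13 F


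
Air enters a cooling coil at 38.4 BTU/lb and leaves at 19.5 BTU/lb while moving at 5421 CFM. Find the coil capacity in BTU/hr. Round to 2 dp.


Q = 4.5 * 5421 * (38.4 - 19.5) = 461056.05 BTU/hr

461056.05 BTU/hr


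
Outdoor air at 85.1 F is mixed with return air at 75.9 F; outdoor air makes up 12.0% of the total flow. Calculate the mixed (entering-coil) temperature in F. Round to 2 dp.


T_mix = 75.9 + (12.0/100)*(85.1-75.9) = 77.00 F

77.00 F


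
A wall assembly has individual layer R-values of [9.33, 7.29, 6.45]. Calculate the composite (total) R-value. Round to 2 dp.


R_total = 9.33 + 7.29 + 6.45 = 23.07

23.07


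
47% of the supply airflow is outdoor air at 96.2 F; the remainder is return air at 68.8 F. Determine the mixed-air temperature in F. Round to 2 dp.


T_mix = 0.47*96.2 + 0.53*68.8 = 81.68 F

81.68 F


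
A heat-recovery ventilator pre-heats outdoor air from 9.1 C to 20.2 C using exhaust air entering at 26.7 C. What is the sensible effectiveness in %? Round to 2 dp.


eff = (20.2-9.1)/(26.7-9.1)*100 = 63.07 %

63.07 %


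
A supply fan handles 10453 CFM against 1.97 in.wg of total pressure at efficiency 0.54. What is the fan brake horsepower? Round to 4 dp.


BHP = 10453 * 1.97 / (6356 * 0.54) = 5.9997 hp

5.9997 hp


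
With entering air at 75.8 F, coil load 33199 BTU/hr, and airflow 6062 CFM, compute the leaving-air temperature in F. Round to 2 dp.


dT = 33199/(1.08*6062) = 5.0709
T_leave = 75.8 - 5.0709 = 70.73 F

70.73 F


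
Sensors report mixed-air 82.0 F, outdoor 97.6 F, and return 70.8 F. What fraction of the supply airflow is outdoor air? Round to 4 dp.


frac = (82.0 - 70.8) / (97.6 - 70.8) = 0.4179

0.4179


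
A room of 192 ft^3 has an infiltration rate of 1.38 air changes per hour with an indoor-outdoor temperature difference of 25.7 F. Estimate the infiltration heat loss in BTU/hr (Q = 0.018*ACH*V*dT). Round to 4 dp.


Q = 0.018 * 1.38 * 192 * 25.7 = 122.5705 BTU/hr

122.5705 BTU/hr


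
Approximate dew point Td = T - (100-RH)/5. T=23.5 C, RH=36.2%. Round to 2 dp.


Td = 23.5 - (100-36.2)/5 = 10.74 C

10.74 C


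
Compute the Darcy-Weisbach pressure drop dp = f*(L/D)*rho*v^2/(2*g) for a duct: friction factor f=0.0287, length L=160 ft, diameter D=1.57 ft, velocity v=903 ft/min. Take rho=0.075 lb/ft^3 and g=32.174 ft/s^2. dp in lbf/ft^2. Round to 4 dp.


v_fps = 903/60 = 15.05 ft/s
dp = 0.0287*(160/1.57)*0.075*15.05^2/(2*32.174) = 0.7721 lbf/ft^2

0.7721 lbf/ft^2


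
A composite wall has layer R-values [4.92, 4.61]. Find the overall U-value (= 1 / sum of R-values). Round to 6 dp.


R_total = 4.92 + 4.61 = 9.53
U = 1/9.53 = 0.104932

0.104932


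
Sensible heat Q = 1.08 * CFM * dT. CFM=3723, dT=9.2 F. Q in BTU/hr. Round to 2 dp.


Q = 1.08 * 3723 * 9.2 = 36991.73 BTU/hr

36991.73 BTU/hr


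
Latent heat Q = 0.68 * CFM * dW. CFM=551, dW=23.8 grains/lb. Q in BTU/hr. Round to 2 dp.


Q = 0.68 * 551 * 23.8 = 8917.38 BTU/hr

8917.38 BTU/hr


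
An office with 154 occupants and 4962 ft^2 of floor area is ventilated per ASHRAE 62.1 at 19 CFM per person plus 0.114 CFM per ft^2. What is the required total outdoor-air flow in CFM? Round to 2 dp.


Total = 154*19 + 4962*0.114 = 3491.67 CFM

3491.67 CFM


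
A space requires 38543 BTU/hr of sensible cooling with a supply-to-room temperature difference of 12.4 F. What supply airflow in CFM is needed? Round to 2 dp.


CFM = 38543 / (1.08 * 12.4) = 2878.06

2878.06 CFM


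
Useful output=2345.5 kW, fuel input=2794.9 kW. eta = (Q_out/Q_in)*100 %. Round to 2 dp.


eta = (2345.5/2794.9)*100 = 83.92 %

83.92 %


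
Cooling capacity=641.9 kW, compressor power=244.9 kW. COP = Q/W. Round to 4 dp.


COP = 641.9 / 244.9 = 2.6211

2.6211


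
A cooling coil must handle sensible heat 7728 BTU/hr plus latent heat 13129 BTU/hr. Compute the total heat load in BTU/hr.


Qt = 7728 + 13129 = 20857 BTU/hr

20857 BTU/hr


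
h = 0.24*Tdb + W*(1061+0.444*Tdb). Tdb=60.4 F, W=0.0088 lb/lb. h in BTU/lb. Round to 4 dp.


h = 0.24*60.4 + 0.0088*(1061+0.444*60.4) = 24.0688 BTU/lb

24.0688 BTU/lb


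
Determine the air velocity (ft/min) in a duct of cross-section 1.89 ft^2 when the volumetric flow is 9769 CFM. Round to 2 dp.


V = 9769 / 1.89 = 5168.78 ft/min

5168.78 ft/min


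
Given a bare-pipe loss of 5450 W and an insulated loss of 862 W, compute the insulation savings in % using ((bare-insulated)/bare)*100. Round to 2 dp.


Savings = ((5450-862)/5450)*100 = 84.18 %

84.18 %


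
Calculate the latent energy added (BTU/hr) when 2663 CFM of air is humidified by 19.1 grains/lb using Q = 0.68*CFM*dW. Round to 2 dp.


Q = 0.68 * 2663 * 19.1 = 34587.04 BTU/hr

34587.04 BTU/hr


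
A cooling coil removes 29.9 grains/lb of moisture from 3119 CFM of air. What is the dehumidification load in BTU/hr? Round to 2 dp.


Q = 0.68 * 3119 * 29.9 = 63415.51 BTU/hr

63415.51 BTU/hr


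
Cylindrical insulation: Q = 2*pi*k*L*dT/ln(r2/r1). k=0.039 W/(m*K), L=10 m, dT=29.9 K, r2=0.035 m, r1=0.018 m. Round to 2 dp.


Q = 2*pi*0.039*10*29.9/ln(0.035/0.018) = 110.18 W

110.18 W


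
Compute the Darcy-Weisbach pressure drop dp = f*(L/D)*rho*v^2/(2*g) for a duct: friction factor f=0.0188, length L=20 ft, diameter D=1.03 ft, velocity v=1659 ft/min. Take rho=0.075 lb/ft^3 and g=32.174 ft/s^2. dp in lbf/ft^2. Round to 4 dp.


v_fps = 1659/60 = 27.65 ft/s
dp = 0.0188*(20/1.03)*0.075*27.65^2/(2*32.174) = 0.3253 lbf/ft^2

0.3253 lbf/ft^2


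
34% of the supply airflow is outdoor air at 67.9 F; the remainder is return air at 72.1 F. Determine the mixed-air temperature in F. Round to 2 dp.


T_mix = 0.34*67.9 + 0.66*72.1 = 70.67 F

70.67 F


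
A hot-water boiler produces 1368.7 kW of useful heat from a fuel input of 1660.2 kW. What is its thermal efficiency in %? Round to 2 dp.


eta = (1368.7/1660.2)*100 = 82.44 %

82.44 %


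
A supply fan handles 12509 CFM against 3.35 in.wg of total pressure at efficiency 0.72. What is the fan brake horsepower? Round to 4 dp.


BHP = 12509 * 3.35 / (6356 * 0.72) = 9.1570 hp

9.1570 hp


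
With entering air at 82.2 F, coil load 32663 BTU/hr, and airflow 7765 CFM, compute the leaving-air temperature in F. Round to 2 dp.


dT = 32663/(1.08*7765) = 3.8949
T_leave = 82.2 - 3.8949 = 78.31 F

78.31 F


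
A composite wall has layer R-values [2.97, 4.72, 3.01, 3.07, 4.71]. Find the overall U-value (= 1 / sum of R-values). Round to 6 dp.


R_total = 2.97 + 4.72 + 3.01 + 3.07 + 4.71 = 18.48
U = 1/18.48 = 0.054113

0.054113


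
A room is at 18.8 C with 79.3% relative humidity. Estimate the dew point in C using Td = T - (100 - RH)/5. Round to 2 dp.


Td = 18.8 - (100-79.3)/5 = 14.66 C

14.66 C


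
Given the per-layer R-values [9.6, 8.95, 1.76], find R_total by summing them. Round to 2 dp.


R_total = 9.6 + 8.95 + 1.76 = 20.31

20.31


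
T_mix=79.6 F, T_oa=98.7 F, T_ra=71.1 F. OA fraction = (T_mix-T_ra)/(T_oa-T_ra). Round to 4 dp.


frac = (79.6 - 71.1) / (98.7 - 71.1) = 0.3080

0.3080


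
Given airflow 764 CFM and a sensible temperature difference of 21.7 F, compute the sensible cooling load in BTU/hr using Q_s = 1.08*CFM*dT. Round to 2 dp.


Q = 1.08 * 764 * 21.7 = 17905.10 BTU/hr

17905.10 BTU/hr


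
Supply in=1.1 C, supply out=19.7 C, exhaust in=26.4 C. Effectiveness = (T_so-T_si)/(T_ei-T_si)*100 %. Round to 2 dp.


eff = (19.7-1.1)/(26.4-1.1)*100 = 73.52 %

73.52 %


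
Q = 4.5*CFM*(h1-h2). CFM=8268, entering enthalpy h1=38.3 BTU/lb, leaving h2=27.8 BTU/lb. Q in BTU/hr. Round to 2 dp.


Q = 4.5 * 8268 * (38.3 - 27.8) = 390663.00 BTU/hr

390663.00 BTU/hr


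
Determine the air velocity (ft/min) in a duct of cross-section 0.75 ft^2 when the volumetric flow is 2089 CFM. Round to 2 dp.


V = 2089 / 0.75 = 2785.33 ft/min

2785.33 ft/min


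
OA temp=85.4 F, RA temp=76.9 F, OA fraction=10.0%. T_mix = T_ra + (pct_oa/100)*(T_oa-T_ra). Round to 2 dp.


T_mix = 76.9 + (10.0/100)*(85.4-76.9) = 77.75 F

77.75 F


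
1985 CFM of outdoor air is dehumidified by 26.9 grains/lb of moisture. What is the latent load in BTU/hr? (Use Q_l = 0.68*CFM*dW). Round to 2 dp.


Q = 0.68 * 1985 * 26.9 = 36309.62 BTU/hr

36309.62 BTU/hr


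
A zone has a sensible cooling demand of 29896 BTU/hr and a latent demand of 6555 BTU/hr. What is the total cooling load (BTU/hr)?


Qt = 29896 + 6555 = 36451 BTU/hr

36451 BTU/hr


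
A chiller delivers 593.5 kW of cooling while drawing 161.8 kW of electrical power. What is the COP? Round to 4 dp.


COP = 593.5 / 161.8 = 3.6681

3.6681


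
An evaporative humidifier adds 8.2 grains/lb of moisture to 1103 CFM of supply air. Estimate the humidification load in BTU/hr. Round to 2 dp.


Q = 0.68 * 1103 * 8.2 = 6150.33 BTU/hr

6150.33 BTU/hr


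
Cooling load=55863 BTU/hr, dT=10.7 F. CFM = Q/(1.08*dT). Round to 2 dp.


CFM = 55863 / (1.08 * 10.7) = 4834.11

4834.11 CFM


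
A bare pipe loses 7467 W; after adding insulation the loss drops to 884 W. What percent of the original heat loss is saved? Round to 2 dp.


Savings = ((7467-884)/7467)*100 = 88.16 %

88.16 %


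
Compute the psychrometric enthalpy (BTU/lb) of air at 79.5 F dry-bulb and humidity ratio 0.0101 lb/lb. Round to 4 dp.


h = 0.24*79.5 + 0.0101*(1061+0.444*79.5) = 30.1526 BTU/lb

30.1526 BTU/lb


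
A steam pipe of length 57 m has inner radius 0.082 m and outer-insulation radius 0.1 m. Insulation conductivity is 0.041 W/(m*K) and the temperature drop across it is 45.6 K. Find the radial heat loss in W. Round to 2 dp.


Q = 2*pi*0.041*57*45.6/ln(0.1/0.082) = 3374.04 W

3374.04 W


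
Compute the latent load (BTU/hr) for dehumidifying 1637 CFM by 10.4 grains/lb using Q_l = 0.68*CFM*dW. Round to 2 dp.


Q = 0.68 * 1637 * 10.4 = 11576.86 BTU/hr

11576.86 BTU/hr


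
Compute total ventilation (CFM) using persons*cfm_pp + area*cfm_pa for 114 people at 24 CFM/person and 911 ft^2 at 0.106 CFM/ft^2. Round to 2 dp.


Total = 114*24 + 911*0.106 = 2832.57 CFM

2832.57 CFM


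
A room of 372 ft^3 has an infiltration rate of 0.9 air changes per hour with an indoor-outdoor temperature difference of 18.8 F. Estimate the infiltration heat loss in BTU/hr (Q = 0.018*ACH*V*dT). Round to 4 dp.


Q = 0.018 * 0.9 * 372 * 18.8 = 113.2963 BTU/hr

113.2963 BTU/hr


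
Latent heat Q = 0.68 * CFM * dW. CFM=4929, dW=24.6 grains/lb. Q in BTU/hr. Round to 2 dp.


Q = 0.68 * 4929 * 24.6 = 82452.31 BTU/hr

82452.31 BTU/hr


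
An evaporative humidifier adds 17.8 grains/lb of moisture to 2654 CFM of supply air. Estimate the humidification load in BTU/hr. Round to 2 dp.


Q = 0.68 * 2654 * 17.8 = 32124.02 BTU/hr

32124.02 BTU/hr


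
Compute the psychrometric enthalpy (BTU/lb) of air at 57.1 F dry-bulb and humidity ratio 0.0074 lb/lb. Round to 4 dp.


h = 0.24*57.1 + 0.0074*(1061+0.444*57.1) = 21.7430 BTU/lb

21.7430 BTU/lb


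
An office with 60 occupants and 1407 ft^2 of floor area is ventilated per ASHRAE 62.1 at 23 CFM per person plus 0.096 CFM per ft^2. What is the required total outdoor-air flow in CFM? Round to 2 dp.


Total = 60*23 + 1407*0.096 = 1515.07 CFM

1515.07 CFM


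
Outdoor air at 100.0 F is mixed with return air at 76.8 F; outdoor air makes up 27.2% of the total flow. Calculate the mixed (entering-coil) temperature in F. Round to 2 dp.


T_mix = 76.8 + (27.2/100)*(100.0-76.8) = 83.11 F

83.11 F


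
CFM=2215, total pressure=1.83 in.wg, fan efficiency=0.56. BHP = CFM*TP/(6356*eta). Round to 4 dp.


BHP = 2215 * 1.83 / (6356 * 0.56) = 1.1388 hp

1.1388 hp


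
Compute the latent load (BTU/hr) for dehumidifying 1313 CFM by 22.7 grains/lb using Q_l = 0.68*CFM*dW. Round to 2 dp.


Q = 0.68 * 1313 * 22.7 = 20267.47 BTU/hr

20267.47 BTU/hr


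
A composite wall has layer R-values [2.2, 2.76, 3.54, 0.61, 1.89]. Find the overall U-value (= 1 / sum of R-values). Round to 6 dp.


R_total = 2.2 + 2.76 + 3.54 + 0.61 + 1.89 = 11.00
U = 1/11.00 = 0.090909

0.090909


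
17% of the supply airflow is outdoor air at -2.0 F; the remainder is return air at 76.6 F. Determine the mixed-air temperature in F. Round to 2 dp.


T_mix = 0.17*(-2.0) + 0.83*76.6 = 63.24 F

63.24 F


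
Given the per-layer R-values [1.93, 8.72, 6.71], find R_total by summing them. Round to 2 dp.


R_total = 1.93 + 8.72 + 6.71 = 17.36

17.36


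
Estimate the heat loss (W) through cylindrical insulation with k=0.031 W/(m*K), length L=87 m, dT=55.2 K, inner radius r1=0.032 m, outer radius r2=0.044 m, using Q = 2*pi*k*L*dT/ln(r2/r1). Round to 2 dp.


Q = 2*pi*0.031*87*55.2/ln(0.044/0.032) = 2937.34 W

2937.34 W


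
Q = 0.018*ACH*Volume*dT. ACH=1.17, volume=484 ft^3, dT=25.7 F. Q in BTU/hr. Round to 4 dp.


Q = 0.018 * 1.17 * 484 * 25.7 = 261.9611 BTU/hr

261.9611 BTU/hr


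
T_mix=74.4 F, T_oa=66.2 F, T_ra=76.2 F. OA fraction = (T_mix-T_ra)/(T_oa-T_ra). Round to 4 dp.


frac = (74.4 - 76.2) / (66.2 - 76.2) = 0.1800

0.1800


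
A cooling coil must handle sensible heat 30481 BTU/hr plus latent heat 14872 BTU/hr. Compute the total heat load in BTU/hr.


Qt = 30481 + 14872 = 45353 BTU/hr

45353 BTU/hr


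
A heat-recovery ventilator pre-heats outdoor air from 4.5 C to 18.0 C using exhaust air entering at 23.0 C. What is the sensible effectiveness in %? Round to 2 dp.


eff = (18.0-4.5)/(23.0-4.5)*100 = 72.97 %

72.97 %


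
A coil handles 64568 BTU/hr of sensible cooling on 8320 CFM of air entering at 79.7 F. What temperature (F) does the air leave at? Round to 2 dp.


dT = 64568/(1.08*8320) = 7.1857
T_leave = 79.7 - 7.1857 = 72.51 F

72.51 F


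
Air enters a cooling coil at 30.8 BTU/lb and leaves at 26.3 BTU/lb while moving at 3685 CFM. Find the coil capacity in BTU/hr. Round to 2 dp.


Q = 4.5 * 3685 * (30.8 - 26.3) = 74621.25 BTU/hr

74621.25 BTU/hr


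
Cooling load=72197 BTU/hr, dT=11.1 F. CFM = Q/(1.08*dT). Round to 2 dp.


CFM = 72197 / (1.08 * 11.1) = 6022.44

6022.44 CFM


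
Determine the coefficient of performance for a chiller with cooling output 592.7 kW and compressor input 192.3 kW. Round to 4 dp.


COP = 592.7 / 192.3 = 3.0822

3.0822


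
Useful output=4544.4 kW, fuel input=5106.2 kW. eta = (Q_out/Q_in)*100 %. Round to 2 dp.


eta = (4544.4/5106.2)*100 = 89.00 %

89.00 %


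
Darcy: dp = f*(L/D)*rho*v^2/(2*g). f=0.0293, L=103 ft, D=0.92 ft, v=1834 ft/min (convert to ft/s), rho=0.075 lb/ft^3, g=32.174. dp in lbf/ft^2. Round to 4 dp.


v_fps = 1834/60 = 30.5667 ft/s
dp = 0.0293*(103/0.92)*0.075*30.5667^2/(2*32.174) = 3.5722 lbf/ft^2

3.5722 lbf/ft^2


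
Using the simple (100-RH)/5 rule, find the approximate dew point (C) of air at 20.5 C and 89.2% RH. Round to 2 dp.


Td = 20.5 - (100-89.2)/5 = 18.34 C

18.34 C


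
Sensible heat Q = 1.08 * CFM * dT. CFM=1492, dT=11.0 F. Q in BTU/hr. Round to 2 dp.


Q = 1.08 * 1492 * 11.0 = 17724.96 BTU/hr

17724.96 BTU/hr


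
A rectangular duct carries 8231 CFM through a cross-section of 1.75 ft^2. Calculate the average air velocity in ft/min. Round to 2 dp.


V = 8231 / 1.75 = 4703.43 ft/min

4703.43 ft/min


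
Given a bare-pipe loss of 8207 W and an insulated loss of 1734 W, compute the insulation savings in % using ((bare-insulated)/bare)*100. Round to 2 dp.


Savings = ((8207-1734)/8207)*100 = 78.87 %

78.87 %


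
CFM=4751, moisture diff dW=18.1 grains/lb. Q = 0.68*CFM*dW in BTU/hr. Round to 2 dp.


Q = 0.68 * 4751 * 18.1 = 58475.31 BTU/hr

58475.31 BTU/hr


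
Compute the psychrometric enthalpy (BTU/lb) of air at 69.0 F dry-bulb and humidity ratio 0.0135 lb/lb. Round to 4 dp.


h = 0.24*69.0 + 0.0135*(1061+0.444*69.0) = 31.2971 BTU/lb

31.2971 BTU/lb


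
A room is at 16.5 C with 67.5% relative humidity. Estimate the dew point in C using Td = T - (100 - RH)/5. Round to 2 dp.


Td = 16.5 - (100-67.5)/5 = 10.00 C

10.00 C


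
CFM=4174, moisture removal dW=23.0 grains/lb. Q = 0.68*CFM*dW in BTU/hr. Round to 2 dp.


Q = 0.68 * 4174 * 23.0 = 65281.36 BTU/hr

65281.36 BTU/hr


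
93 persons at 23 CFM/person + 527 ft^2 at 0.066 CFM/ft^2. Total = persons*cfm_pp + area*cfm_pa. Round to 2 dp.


Total = 93*23 + 527*0.066 = 2173.78 CFM

2173.78 CFM


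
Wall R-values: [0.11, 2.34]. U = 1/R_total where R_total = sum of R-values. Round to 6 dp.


R_total = 0.11 + 2.34 = 2.45
U = 1/2.45 = 0.408163

0.408163


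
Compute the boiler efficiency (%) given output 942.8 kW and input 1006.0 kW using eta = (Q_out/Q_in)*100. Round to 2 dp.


eta = (942.8/1006.0)*100 = 93.72 %

93.72 %


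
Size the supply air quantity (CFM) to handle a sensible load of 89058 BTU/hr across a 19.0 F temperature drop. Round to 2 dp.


CFM = 89058 / (1.08 * 19.0) = 4340.06

4340.06 CFM


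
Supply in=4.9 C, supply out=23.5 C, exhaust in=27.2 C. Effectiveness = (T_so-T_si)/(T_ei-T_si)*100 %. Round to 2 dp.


eff = (23.5-4.9)/(27.2-4.9)*100 = 83.41 %

83.41 %


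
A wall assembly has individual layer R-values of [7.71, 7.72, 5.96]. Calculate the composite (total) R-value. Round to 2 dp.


R_total = 7.71 + 7.72 + 5.96 = 21.39

21.39


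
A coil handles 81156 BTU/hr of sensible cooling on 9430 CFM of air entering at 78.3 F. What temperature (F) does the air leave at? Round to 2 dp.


dT = 81156/(1.08*9430) = 7.9687
T_leave = 78.3 - 7.9687 = 70.33 F

70.33 F


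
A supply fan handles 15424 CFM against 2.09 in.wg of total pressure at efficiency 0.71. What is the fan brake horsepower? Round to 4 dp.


BHP = 15424 * 2.09 / (6356 * 0.71) = 7.1433 hp

7.1433 hp


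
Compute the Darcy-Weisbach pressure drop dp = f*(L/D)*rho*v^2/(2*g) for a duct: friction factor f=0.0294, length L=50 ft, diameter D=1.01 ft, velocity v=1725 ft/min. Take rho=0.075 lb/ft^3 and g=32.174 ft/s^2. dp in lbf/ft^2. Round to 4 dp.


v_fps = 1725/60 = 28.75 ft/s
dp = 0.0294*(50/1.01)*0.075*28.75^2/(2*32.174) = 1.4022 lbf/ft^2

1.4022 lbf/ft^2


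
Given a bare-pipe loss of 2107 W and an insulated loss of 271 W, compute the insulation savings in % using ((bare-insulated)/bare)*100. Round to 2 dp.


Savings = ((2107-271)/2107)*100 = 87.14 %

87.14 %


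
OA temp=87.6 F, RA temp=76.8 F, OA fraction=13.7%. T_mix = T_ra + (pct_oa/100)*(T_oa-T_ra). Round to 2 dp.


T_mix = 76.8 + (13.7/100)*(87.6-76.8) = 78.28 F

78.28 F


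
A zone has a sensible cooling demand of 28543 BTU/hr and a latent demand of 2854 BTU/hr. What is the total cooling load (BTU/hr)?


Qt = 28543 + 2854 = 31397 BTU/hr

31397 BTU/hr


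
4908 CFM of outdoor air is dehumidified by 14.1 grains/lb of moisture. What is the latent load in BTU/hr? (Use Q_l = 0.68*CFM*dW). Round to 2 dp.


Q = 0.68 * 4908 * 14.1 = 47057.90 BTU/hr

47057.90 BTU/hr


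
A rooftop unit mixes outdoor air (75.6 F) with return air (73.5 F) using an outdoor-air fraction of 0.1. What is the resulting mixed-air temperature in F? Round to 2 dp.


T_mix = 0.1*75.6 + 0.9*73.5 = 73.71 F

73.71 F


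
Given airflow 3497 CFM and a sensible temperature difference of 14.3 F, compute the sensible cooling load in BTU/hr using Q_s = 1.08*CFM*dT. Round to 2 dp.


Q = 1.08 * 3497 * 14.3 = 54007.67 BTU/hr

54007.67 BTU/hr


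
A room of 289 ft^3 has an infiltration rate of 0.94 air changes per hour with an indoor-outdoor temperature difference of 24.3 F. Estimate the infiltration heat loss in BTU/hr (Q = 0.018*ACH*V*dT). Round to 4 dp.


Q = 0.018 * 0.94 * 289 * 24.3 = 118.8241 BTU/hr

118.8241 BTU/hr


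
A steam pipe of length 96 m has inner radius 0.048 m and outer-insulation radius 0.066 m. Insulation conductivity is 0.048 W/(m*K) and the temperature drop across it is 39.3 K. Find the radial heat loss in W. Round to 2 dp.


Q = 2*pi*0.048*96*39.3/ln(0.066/0.048) = 3573.05 W

3573.05 W


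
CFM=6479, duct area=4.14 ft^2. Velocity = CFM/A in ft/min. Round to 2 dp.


V = 6479 / 4.14 = 1564.98 ft/min

1564.98 ft/min


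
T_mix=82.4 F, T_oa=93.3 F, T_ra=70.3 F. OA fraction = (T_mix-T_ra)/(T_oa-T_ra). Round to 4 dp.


frac = (82.4 - 70.3) / (93.3 - 70.3) = 0.5261

0.5261


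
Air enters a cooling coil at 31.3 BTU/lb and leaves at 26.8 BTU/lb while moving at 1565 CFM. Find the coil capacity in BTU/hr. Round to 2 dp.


Q = 4.5 * 1565 * (31.3 - 26.8) = 31691.25 BTU/hr

31691.25 BTU/hr


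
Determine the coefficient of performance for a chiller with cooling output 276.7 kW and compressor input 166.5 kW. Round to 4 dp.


COP = 276.7 / 166.5 = 1.6619

1.6619


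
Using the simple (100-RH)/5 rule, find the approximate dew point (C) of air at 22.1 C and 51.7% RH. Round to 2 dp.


Td = 22.1 - (100-51.7)/5 = 12.44 C

12.44 C


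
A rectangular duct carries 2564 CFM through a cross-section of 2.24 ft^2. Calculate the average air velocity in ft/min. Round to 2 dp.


V = 2564 / 2.24 = 1144.64 ft/min

1144.64 ft/min


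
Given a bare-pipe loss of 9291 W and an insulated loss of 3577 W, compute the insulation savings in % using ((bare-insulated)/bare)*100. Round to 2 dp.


Savings = ((9291-3577)/9291)*100 = 61.50 %

61.50 %


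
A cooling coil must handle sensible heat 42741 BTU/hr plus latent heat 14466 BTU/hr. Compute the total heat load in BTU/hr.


Qt = 42741 + 14466 = 57207 BTU/hr

57207 BTU/hr


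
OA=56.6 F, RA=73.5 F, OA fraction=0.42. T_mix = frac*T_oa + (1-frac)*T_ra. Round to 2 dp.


T_mix = 0.42*56.6 + 0.58*73.5 = 66.40 F

66.40 F


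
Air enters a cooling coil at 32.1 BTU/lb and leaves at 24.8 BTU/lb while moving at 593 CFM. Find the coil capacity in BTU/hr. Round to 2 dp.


Q = 4.5 * 593 * (32.1 - 24.8) = 19480.05 BTU/hr

19480.05 BTU/hr


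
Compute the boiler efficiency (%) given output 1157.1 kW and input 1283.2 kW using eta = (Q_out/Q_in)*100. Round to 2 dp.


eta = (1157.1/1283.2)*100 = 90.17 %

90.17 %


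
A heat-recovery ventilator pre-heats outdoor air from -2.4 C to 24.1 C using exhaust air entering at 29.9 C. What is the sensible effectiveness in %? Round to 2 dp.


eff = (24.1-(-2.4))/(29.9-(-2.4))*100 = 82.04 %

82.04 %


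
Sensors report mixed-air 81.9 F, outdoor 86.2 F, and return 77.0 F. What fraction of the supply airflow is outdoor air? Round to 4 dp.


frac = (81.9 - 77.0) / (86.2 - 77.0) = 0.5326

0.5326


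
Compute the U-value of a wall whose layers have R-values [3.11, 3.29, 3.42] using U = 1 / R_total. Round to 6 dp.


R_total = 3.11 + 3.29 + 3.42 = 9.82
U = 1/9.82 = 0.101833

0.101833


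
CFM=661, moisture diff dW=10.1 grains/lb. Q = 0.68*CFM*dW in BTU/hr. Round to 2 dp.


Q = 0.68 * 661 * 10.1 = 4539.75 BTU/hr

4539.75 BTU/hr


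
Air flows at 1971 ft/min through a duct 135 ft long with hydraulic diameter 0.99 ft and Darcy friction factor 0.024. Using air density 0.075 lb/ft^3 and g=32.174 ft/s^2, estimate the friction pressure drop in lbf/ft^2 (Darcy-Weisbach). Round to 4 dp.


v_fps = 1971/60 = 32.85 ft/s
dp = 0.024*(135/0.99)*0.075*32.85^2/(2*32.174) = 4.1163 lbf/ft^2

4.1163 lbf/ft^2


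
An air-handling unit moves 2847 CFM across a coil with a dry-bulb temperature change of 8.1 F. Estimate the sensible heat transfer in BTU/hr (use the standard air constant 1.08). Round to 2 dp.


Q = 1.08 * 2847 * 8.1 = 24905.56 BTU/hr

24905.56 BTU/hr


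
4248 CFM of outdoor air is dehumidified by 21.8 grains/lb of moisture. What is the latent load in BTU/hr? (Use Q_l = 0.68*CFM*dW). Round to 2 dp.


Q = 0.68 * 4248 * 21.8 = 62972.35 BTU/hr

62972.35 BTU/hr


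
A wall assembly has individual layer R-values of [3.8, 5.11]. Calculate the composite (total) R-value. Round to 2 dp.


R_total = 3.8 + 5.11 = 8.91

8.91


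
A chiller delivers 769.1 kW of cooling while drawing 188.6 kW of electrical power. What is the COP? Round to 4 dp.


COP = 769.1 / 188.6 = 4.0779

4.0779


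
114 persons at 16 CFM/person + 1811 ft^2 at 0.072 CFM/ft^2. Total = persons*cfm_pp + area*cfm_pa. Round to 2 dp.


Total = 114*16 + 1811*0.072 = 1954.39 CFM

1954.39 CFM


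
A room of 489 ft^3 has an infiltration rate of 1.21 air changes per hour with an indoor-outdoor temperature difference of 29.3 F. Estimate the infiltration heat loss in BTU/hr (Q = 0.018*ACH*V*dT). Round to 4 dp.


Q = 0.018 * 1.21 * 489 * 29.3 = 312.0573 BTU/hr

312.0573 BTU/hr


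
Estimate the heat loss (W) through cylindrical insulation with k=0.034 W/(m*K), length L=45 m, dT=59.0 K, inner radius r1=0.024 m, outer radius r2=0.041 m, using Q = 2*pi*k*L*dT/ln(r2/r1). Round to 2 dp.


Q = 2*pi*0.034*45*59.0/ln(0.041/0.024) = 1059.13 W

1059.13 W


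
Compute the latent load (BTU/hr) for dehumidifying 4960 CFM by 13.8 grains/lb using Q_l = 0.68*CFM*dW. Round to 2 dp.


Q = 0.68 * 4960 * 13.8 = 46544.64 BTU/hr

46544.64 BTU/hr
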